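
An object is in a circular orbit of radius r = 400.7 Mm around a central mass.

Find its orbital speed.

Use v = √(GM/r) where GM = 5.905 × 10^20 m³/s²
r = 400.7 Mm = 4.007 × 10^8 m
GM = 5.905 × 10^20 m³/s²
GM/r = (5.905 × 10^20) / (4.007 × 10^8) = 1.47367 × 10^12 m²/s²
v = √(GM/r) = 1.21395 × 10^6 m/s ≈ 1214 km/s

Final answer: 1214 km/s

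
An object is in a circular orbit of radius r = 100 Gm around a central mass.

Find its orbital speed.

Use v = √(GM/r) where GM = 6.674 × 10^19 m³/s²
r = 100 Gm = 1 × 10^11 m
GM = 6.674 × 10^19 m³/s²
GM/r = (6.674 × 10^19) / (1 × 10^11) = 6.674 × 10^8 m²/s²
v = √(GM/r) = 25834.1 m/s ≈ 25.83 km/s

Final answer: 25.83 km/s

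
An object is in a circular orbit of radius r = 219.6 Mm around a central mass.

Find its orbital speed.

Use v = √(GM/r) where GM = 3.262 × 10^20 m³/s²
r = 219.6 Mm = 2.196 × 10^8 m
GM = 3.262 × 10^20 m³/s²
GM/r = (3.262 × 10^20) / (2.196 × 10^8) = 1.48543 × 10^12 m²/s²
v = √(GM/r) = 1.21878 × 10^6 m/s ≈ 1219 km/s

Final answer: 1219 km/s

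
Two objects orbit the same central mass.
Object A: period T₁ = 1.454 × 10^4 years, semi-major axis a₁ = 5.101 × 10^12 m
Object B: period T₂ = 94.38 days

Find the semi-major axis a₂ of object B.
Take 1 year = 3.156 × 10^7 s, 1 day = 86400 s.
T₁ = 1.454 × 10^4 years = 4.58882 × 10^11 s
T₂ = 94.38 days = 8.15443 × 10^6 s
a₁ = 5.101 × 10^12 m
Kepler's third law: (T₂/T₁)² = (a₂/a₁)³  ⇒  a₂ = a₁ (T₂/T₁)^(2/3)
T₂/T₁ = 1.77702 × 10^-5
(T₂/T₁)^(2/3) = 0.00068097
a₂ = 5.101 × 10^12 m × 0.00068097 = 3.47363 × 10^9 m ≈ 3.474 × 10^9 m

Final answer: a₂ = 3.474 × 10^9 m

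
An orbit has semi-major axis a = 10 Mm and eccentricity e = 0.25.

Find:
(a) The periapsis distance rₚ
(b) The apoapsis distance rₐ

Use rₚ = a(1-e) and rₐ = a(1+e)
a = 10 Mm = 1 × 10^7 m
e = 0.25:  1 − e = 0.75,  1 + e = 1.25
(a) rₚ = a(1 − e) = 1 × 10^7 m × 0.75 = 7.5 × 10^6 m ≈ 7.5 Mm
(b) rₐ = a(1 + e) = 1 × 10^7 m × 1.25 = 1.25 × 10^7 m ≈ 12.5 Mm

Final answer:
(a) rₚ = 7.5 Mm
(b) rₐ = 12.5 Mm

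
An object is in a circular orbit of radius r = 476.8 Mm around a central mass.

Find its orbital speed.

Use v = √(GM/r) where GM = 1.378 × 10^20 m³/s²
r = 476.8 Mm = 4.768 × 10^8 m
GM = 1.378 × 10^20 m³/s²
GM/r = (1.378 × 10^20) / (4.768 × 10^8) = 2.8901 × 10^11 m²/s²
v = √(GM/r) = 537597 m/s ≈ 537.6 km/s

Final answer: 537.6 km/s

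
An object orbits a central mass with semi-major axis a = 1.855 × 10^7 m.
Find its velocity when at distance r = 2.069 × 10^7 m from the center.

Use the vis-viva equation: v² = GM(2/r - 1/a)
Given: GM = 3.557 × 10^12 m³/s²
a = 1.855 × 10^7 m
r = 2.069 × 10^7 m
GM = 3.557 × 10^12 m³/s²
2/r − 1/a = 9.66651 × 10^-8 − 5.39084 × 10^-8 = 4.27567 × 10^-8 m⁻¹
v² = GM (2/r − 1/a) = 152086 m²/s²
v = 389.982 m/s ≈ 390 m/s

Final answer: 390 m/s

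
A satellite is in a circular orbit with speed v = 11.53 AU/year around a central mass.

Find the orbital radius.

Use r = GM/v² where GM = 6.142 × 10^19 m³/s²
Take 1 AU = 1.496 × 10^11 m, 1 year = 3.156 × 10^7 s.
v = 11.53 AU/year = 54654.2 m/s
GM = 6.142 × 10^19 m³/s²
v² = 2.98709 × 10^9 m²/s²
r = GM/v² = (6.142 × 10^19) / (2.98709 × 10^9) = 2.05618 × 10^10 m ≈ 0.1374 AU

Final answer: 0.1374 AU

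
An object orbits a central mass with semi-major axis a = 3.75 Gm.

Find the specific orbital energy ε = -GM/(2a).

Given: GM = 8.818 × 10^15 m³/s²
a = 3.75 Gm = 3.75 × 10^9 m
GM = 8.818 × 10^15 m³/s²
2a = 7.5 × 10^9 m
ε = −GM/(2a) = -1.17573 × 10^6 J/kg ≈ -1.176 MJ/kg

Final answer: -1.176 MJ/kg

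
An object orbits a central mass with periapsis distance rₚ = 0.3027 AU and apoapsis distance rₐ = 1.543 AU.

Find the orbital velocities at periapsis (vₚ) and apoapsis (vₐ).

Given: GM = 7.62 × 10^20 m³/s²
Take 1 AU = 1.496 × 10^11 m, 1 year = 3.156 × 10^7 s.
rₚ = 0.3027 AU = 4.52839 × 10^10 m
rₐ = 1.543 AU = 2.30833 × 10^11 m
GM = 7.62 × 10^20 m³/s²
a = (rₚ + rₐ)/2 = 1.38058 × 10^11 m
Vis-viva: v² = GM (2/r − 1/a)
vₚ² = 7.62 × 10^20 × (4.41658 × 10^-11 − 7.24331 × 10^-12) = 2.81349 × 10^10 m²/s²
vₚ = 167735 m/s ≈ 35.39 AU/year
vₐ² = 7.62 × 10^20 × (8.66428 × 10^-12 − 7.24331 × 10^-12) = 1.08278 × 10^9 m²/s²
vₐ = 32905.6 m/s ≈ 6.942 AU/year

Final answer: vₚ = 35.39 AU/year, vₐ = 6.942 AU/year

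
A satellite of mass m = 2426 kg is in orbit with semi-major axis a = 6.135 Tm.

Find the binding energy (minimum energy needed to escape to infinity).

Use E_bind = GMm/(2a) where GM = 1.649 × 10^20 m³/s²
a = 6.135 Tm = 6.135 × 10^12 m
GM = 1.649 × 10^20 m³/s²
m = 2426 kg
GMm = 1.649 × 10^20 × 2426 = 4.00047 × 10^23 m³·kg/s²
2a = 1.227 × 10^13 m
E_bind = GMm/(2a) = 3.26037 × 10^10 J ≈ 32.6 GJ

Final answer: 32.6 GJ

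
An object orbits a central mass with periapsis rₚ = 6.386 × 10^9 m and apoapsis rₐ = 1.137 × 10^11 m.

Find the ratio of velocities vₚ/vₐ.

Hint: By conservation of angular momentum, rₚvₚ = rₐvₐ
rₚ = 6.386 × 10^9 m
rₐ = 1.137 × 10^11 m
rₚvₚ = rₐvₐ  ⇒  vₚ/vₐ = rₐ/rₚ
vₚ/vₐ = (1.137 × 10^11) / (6.386 × 10^9) = 17.8046

Final answer: vₚ/vₐ = 17.8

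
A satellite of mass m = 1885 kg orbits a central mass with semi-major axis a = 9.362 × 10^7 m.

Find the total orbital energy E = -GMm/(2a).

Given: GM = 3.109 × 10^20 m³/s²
a = 9.362 × 10^7 m
GM = 3.109 × 10^20 m³/s²
2a = 1.8724 × 10^8 m
GMm = 3.109 × 10^20 × 1885 = 5.86046 × 10^23 m³·kg/s²
E = −GMm/(2a) = -3.12992 × 10^15 J ≈ -3.13 PJ

Final answer: -3.13 PJ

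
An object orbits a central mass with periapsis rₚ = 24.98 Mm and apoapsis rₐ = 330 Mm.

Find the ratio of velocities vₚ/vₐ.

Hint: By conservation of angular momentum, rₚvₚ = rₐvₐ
rₚ = 24.98 Mm = 2.498 × 10^7 m
rₐ = 330 Mm = 3.3 × 10^8 m
rₚvₚ = rₐvₐ  ⇒  vₚ/vₐ = rₐ/rₚ
vₚ/vₐ = (3.3 × 10^8) / (2.498 × 10^7) = 13.2106

Final answer: vₚ/vₐ = 13.21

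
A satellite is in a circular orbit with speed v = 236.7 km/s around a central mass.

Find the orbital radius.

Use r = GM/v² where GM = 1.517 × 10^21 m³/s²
v = 236.7 km/s = 236700 m/s
GM = 1.517 × 10^21 m³/s²
v² = 5.60269 × 10^10 m²/s²
r = GM/v² = (1.517 × 10^21) / (5.60269 × 10^10) = 2.70763 × 10^10 m ≈ 27.08 Gm

Final answer: 27.08 Gm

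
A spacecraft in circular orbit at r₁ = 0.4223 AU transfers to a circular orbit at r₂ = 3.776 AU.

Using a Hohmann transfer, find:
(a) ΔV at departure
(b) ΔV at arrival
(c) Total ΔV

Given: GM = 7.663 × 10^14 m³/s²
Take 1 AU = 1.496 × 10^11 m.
r₁ = 0.4223 AU = 6.31761 × 10^10 m
r₂ = 3.776 AU = 5.6489 × 10^11 m
GM = 7.663 × 10^14 m³/s²
Transfer ellipse: a_t = (r₁ + r₂)/2 = 3.14033 × 10^11 m
Circular speed at r₁: v₁ = √(GM/r₁) = 110.134 m/s
Transfer speed at r₁ (periapsis): v₁ₜ = √(GM(2/r₁ − 1/a_t)) = 147.713 m/s
(a) ΔV₁ = v₁ₜ − v₁ = 37.5781 m/s ≈ 37.58 m/s
Circular speed at r₂: v₂ = √(GM/r₂) = 36.8313 m/s
Transfer speed at r₂ (apoapsis): v₂ₜ = √(GM(2/r₂ − 1/a_t)) = 16.5199 m/s
(b) ΔV₂ = v₂ − v₂ₜ = 20.3115 m/s ≈ 20.31 m/s
(c) ΔV_total = ΔV₁ + ΔV₂ = 57.8896 m/s ≈ 57.89 m/s

Final answer:
(a) ΔV₁ = 37.58 m/s
(b) ΔV₂ = 20.31 m/s
(c) ΔV_total = 57.89 m/s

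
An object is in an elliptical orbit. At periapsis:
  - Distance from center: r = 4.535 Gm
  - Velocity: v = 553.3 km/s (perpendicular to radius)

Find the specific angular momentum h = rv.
r = 4.535 Gm = 4.535 × 10^9 m
v = 553.3 km/s = 553300 m/s
h = rv = 4.535 × 10^9 × 553300 = 2.50922 × 10^15 m²/s ≈ 2.509 × 10^15 m²/s

Final answer: h = 2.509 × 10^15 m²/s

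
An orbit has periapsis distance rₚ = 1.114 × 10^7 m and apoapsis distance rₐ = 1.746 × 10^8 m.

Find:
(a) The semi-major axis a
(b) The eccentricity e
rₚ = 1.114 × 10^7 m
rₐ = 1.746 × 10^8 m
(a) a = (rₚ + rₐ)/2 = 9.287 × 10^7 m ≈ 9.287 × 10^7 m
(b) e = (rₐ − rₚ)/(rₐ + rₚ) = (1.6346 × 10^8) / (1.8574 × 10^8) = 0.880047

Final answer:
(a) a = 9.287 × 10^7 m
(b) e = 0.88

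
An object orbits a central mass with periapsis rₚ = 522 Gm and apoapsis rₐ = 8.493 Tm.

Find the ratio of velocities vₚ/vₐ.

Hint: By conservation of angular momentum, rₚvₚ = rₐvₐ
rₚ = 522 Gm = 5.22 × 10^11 m
rₐ = 8.493 Tm = 8.493 × 10^12 m
rₚvₚ = rₐvₐ  ⇒  vₚ/vₐ = rₐ/rₚ
vₚ/vₐ = (8.493 × 10^12) / (5.22 × 10^11) = 16.2701

Final answer: vₚ/vₐ = 16.27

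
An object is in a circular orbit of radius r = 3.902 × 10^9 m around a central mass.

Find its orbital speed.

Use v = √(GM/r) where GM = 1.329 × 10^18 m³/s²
r = 3.902 × 10^9 m
GM = 1.329 × 10^18 m³/s²
GM/r = (1.329 × 10^18) / (3.902 × 10^9) = 3.40595 × 10^8 m²/s²
v = √(GM/r) = 18455.2 m/s ≈ 18.46 km/s

Final answer: 18.46 km/s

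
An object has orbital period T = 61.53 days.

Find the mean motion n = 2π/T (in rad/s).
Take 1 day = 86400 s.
T = 61.53 days = 5.31619 × 10^6 s
n = 2π / (5.31619 × 10^6 s) = 1.1819 × 10^-6 rad/s ≈ 1.182 × 10^-6 rad/s

Final answer: n = 1.182 × 10^-6 rad/s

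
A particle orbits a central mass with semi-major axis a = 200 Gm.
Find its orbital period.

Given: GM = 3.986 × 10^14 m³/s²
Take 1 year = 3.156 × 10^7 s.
a = 200 Gm = 2 × 10^11 m
GM = 3.986 × 10^14 m³/s²
a³ = 8 × 10^33 m³
T = 2π √(a³/GM) = 2π √((8 × 10^33) / (3.986 × 10^14)) = 2π × 4.47998 × 10^9 s
T = 2.81486 × 10^10 s ≈ 891.9 years

Final answer: 891.9 years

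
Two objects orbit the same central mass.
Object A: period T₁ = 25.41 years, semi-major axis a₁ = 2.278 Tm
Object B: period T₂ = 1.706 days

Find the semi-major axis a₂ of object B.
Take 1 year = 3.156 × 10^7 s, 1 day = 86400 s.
T₁ = 25.41 years = 8.0194 × 10^8 s
T₂ = 1.706 days = 147398 s
a₁ = 2.278 Tm = 2.278 × 10^12 m
Kepler's third law: (T₂/T₁)² = (a₂/a₁)³  ⇒  a₂ = a₁ (T₂/T₁)^(2/3)
T₂/T₁ = 0.000183802
(T₂/T₁)^(2/3) = 0.00323271
a₂ = 2.278 × 10^12 m × 0.00323271 = 7.36412 × 10^9 m ≈ 7.364 Gm

Final answer: a₂ = 7.364 Gm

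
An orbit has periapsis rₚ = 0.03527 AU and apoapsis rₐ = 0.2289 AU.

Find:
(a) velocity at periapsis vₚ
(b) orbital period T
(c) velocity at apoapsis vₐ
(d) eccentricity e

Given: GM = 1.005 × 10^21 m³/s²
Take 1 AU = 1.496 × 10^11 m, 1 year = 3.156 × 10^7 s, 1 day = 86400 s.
rₚ = 0.03527 AU = 5.27639 × 10^9 m
rₐ = 0.2289 AU = 3.42434 × 10^10 m
GM = 1.005 × 10^21 m³/s²
a = (rₚ + rₐ)/2 = 1.97599 × 10^10 m
e = (rₐ − rₚ)/(rₐ + rₚ) = (2.8967 × 10^10) / (3.95198 × 10^10) = 0.732975
(a) vₚ² = GM (2/rₚ − 1/a) = 1.005 × 10^21 × (3.79047 × 10^-10 − 5.06075 × 10^-11) = 3.30082 × 10^11 m²/s²;  vₚ = 574527 m/s ≈ 121.2 AU/year
(b) a³ = 7.71534 × 10^30 m³;  T = 2π √(a³/GM) = 2π × 87618.3 s = 550522 s ≈ 6.372 days
(c) vₐ² = GM (2/rₐ − 1/a) = 1.005 × 10^21 × (5.84053 × 10^-11 − 5.06075 × 10^-11) = 7.83683 × 10^9 m²/s²;  vₐ = 88525.9 m/s ≈ 18.68 AU/year
(d) e = 0.732975 ≈ 0.733

Final answer:
(a) velocity at periapsis vₚ = 121.2 AU/year
(b) orbital period T = 6.372 days
(c) velocity at apoapsis vₐ = 18.68 AU/year
(d) eccentricity e = 0.733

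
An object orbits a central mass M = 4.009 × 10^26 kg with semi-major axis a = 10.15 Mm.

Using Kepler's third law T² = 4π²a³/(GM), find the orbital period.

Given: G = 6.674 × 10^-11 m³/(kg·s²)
M = 4.009 × 10^26 kg
GM = G × M = 6.674 × 10^-11 × 4.009 × 10^26 = 2.67561 × 10^16 m³/s²
a = 10.15 Mm = 1.015 × 10^7 m
a³ = 1.04568 × 10^21 m³
T = 2π √(a³/GM) = 2π √((1.04568 × 10^21) / (2.67561 × 10^16)) = 2π × 197.691 s
T = 1242.13 s ≈ 20.7 minutes

Final answer: 20.7 minutes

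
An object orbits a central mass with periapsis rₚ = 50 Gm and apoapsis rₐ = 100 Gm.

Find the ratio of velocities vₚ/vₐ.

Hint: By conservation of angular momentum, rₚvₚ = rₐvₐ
rₚ = 50 Gm = 5 × 10^10 m
rₐ = 100 Gm = 1 × 10^11 m
rₚvₚ = rₐvₐ  ⇒  vₚ/vₐ = rₐ/rₚ
vₚ/vₐ = (1 × 10^11) / (5 × 10^10) = 2

Final answer: vₚ/vₐ = 2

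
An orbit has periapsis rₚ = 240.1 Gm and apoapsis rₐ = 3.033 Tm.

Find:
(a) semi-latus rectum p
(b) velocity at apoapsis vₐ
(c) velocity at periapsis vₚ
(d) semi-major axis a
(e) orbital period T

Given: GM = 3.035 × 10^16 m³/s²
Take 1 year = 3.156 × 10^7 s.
rₚ = 240.1 Gm = 2.401 × 10^11 m
rₐ = 3.033 Tm = 3.033 × 10^12 m
GM = 3.035 × 10^16 m³/s²
a = (rₚ + rₐ)/2 = 1.63655 × 10^12 m
e = (rₐ − rₚ)/(rₐ + rₚ) = (2.7929 × 10^12) / (3.2731 × 10^12) = 0.853289
(a) 1 − e² = 0.271898;  p = a(1 − e²) = 1.63655 × 10^12 × 0.271898 = 4.44975 × 10^11 m ≈ 445 Gm
(b) vₐ² = GM (2/rₐ − 1/a) = 3.035 × 10^16 × (6.59413 × 10^-13 − 6.11042 × 10^-13) = 1468.08 m²/s²;  vₐ = 38.3155 m/s ≈ 38.32 m/s
(c) vₚ² = GM (2/rₚ − 1/a) = 3.035 × 10^16 × (8.32986 × 10^-12 − 6.11042 × 10^-13) = 234266 m²/s²;  vₚ = 484.011 m/s ≈ 484 m/s
(d) a = 1.63655 × 10^12 m ≈ 1.637 Tm
(e) a³ = 4.38317 × 10^36 m³;  T = 2π √(a³/GM) = 2π × 1.20175 × 10^10 s = 7.55083 × 10^10 s ≈ 2393 years

Final answer:
(a) semi-latus rectum p = 445 Gm
(b) velocity at apoapsis vₐ = 38.32 m/s
(c) velocity at periapsis vₚ = 484 m/s
(d) semi-major axis a = 1.637 Tm
(e) orbital period T = 2393 years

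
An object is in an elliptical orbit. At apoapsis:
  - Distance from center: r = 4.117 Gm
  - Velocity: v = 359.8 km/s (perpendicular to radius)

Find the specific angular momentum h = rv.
r = 4.117 Gm = 4.117 × 10^9 m
v = 359.8 km/s = 359800 m/s
h = rv = 4.117 × 10^9 × 359800 = 1.4813 × 10^15 m²/s ≈ 1.481 × 10^15 m²/s

Final answer: h = 1.481 × 10^15 m²/s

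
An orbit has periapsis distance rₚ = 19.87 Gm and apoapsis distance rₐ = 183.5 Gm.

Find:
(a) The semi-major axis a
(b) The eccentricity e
rₚ = 19.87 Gm = 1.987 × 10^10 m
rₐ = 183.5 Gm = 1.835 × 10^11 m
(a) a = (rₚ + rₐ)/2 = 1.01685 × 10^11 m ≈ 101.7 Gm
(b) e = (rₐ − rₚ)/(rₐ + rₚ) = (1.6363 × 10^11) / (2.0337 × 10^11) = 0.804593

Final answer:
(a) a = 101.7 Gm
(b) e = 0.8046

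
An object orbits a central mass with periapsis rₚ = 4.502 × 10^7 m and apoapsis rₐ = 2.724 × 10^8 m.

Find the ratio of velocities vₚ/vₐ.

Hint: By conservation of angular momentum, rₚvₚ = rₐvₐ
rₚ = 4.502 × 10^7 m
rₐ = 2.724 × 10^8 m
rₚvₚ = rₐvₐ  ⇒  vₚ/vₐ = rₐ/rₚ
vₚ/vₐ = (2.724 × 10^8) / (4.502 × 10^7) = 6.05064

Final answer: vₚ/vₐ = 6.051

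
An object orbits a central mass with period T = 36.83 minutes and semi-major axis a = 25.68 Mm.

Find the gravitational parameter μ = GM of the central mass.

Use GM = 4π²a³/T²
T = 36.83 minutes = 2209.8 s
a = 25.68 Mm = 2.568 × 10^7 m
a³ = 1.6935 × 10^22 m³
T² = 4.88322 × 10^6 s²
GM = 4π² × (1.6935 × 10^22) / (4.88322 × 10^6) = 1.36911 × 10^17 m³/s²
GM ≈ 1.369 × 10^17 m³/s²

Final answer: GM = 1.369 × 10^17 m³/s²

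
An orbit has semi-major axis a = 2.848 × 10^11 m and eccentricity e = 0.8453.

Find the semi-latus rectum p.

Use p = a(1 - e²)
a = 2.848 × 10^11 m
e = 0.8453,  e² = 0.714532,  1 − e² = 0.285468
p = a(1 − e²) = 2.848 × 10^11 m × 0.285468 = 8.13013 × 10^10 m ≈ 8.13 × 10^10 m

Final answer: p = 8.13 × 10^10 m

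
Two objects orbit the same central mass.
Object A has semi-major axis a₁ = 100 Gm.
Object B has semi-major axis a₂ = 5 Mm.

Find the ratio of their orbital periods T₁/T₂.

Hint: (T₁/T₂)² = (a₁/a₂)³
a₁ = 100 Gm = 1 × 10^11 m
a₂ = 5 Mm = 5 × 10^6 m
a₁/a₂ = 20000
T₁/T₂ = (a₁/a₂)^(3/2) = (20000)^1.5 = 2.82843 × 10^6

Final answer: T₁/T₂ = 2.828 × 10^6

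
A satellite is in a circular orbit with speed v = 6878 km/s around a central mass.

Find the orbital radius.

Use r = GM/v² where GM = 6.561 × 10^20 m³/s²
v = 6878 km/s = 6.878 × 10^6 m/s
GM = 6.561 × 10^20 m³/s²
v² = 4.73069 × 10^13 m²/s²
r = GM/v² = (6.561 × 10^20) / (4.73069 × 10^13) = 1.3869 × 10^7 m ≈ 13.87 Mm

Final answer: 13.87 Mm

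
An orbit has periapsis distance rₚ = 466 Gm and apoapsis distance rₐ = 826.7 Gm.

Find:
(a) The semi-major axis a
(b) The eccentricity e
rₚ = 466 Gm = 4.66 × 10^11 m
rₐ = 826.7 Gm = 8.267 × 10^11 m
(a) a = (rₚ + rₐ)/2 = 6.4635 × 10^11 m ≈ 646.4 Gm
(b) e = (rₐ − rₚ)/(rₐ + rₚ) = (3.607 × 10^11) / (1.2927 × 10^12) = 0.279028

Final answer:
(a) a = 646.4 Gm
(b) e = 0.279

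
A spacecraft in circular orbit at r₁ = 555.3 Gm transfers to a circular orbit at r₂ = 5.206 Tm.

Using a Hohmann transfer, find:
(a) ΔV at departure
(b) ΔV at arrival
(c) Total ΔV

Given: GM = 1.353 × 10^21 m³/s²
r₁ = 555.3 Gm = 5.553 × 10^11 m
r₂ = 5.206 Tm = 5.206 × 10^12 m
GM = 1.353 × 10^21 m³/s²
Transfer ellipse: a_t = (r₁ + r₂)/2 = 2.88065 × 10^12 m
Circular speed at r₁: v₁ = √(GM/r₁) = 49361.1 m/s
Transfer speed at r₁ (periapsis): v₁ₜ = √(GM(2/r₁ − 1/a_t)) = 66357.8 m/s
(a) ΔV₁ = v₁ₜ − v₁ = 16996.7 m/s ≈ 17 km/s
Circular speed at r₂: v₂ = √(GM/r₂) = 16121.2 m/s
Transfer speed at r₂ (apoapsis): v₂ₜ = √(GM(2/r₂ − 1/a_t)) = 7078.08 m/s
(b) ΔV₂ = v₂ − v₂ₜ = 9043.1 m/s ≈ 9.043 km/s
(c) ΔV_total = ΔV₁ + ΔV₂ = 26039.8 m/s ≈ 26.04 km/s

Final answer:
(a) ΔV₁ = 17 km/s
(b) ΔV₂ = 9.043 km/s
(c) ΔV_total = 26.04 km/s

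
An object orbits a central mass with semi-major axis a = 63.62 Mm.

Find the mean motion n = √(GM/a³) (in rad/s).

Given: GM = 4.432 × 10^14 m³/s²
a = 63.62 Mm = 6.362 × 10^7 m
GM = 4.432 × 10^14 m³/s²
a³ = 2.57502 × 10^23 m³
GM/a³ = (4.432 × 10^14) / (2.57502 × 10^23) = 1.72115 × 10^-9 s⁻²
n = √(GM/a³) = 4.14867 × 10^-5 rad/s ≈ 4.149 × 10^-5 rad/s

Final answer: n = 4.149 × 10^-5 rad/s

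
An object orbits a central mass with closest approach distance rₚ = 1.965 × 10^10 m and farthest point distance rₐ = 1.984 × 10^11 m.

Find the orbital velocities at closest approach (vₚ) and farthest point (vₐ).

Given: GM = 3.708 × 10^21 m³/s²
rₚ = 1.965 × 10^10 m
rₐ = 1.984 × 10^11 m
GM = 3.708 × 10^21 m³/s²
a = (rₚ + rₐ)/2 = 1.09025 × 10^11 m
Vis-viva: v² = GM (2/r − 1/a)
vₚ² = 3.708 × 10^21 × (1.01781 × 10^-10 − 9.17221 × 10^-12) = 3.43394 × 10^11 m²/s²
vₚ = 585998 m/s ≈ 586 km/s
vₐ² = 3.708 × 10^21 × (1.00806 × 10^-11 − 9.17221 × 10^-12) = 3.36848 × 10^9 m²/s²
vₐ = 58038.6 m/s ≈ 58.04 km/s

Final answer: vₚ = 586 km/s, vₐ = 58.04 km/s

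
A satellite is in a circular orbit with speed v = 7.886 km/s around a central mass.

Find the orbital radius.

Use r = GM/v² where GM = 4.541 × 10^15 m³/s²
v = 7.886 km/s = 7886 m/s
GM = 4.541 × 10^15 m³/s²
v² = 6.2189 × 10^7 m²/s²
r = GM/v² = (4.541 × 10^15) / (6.2189 × 10^7) = 7.30193 × 10^7 m ≈ 7.302 × 10^7 m

Final answer: 7.302 × 10^7 m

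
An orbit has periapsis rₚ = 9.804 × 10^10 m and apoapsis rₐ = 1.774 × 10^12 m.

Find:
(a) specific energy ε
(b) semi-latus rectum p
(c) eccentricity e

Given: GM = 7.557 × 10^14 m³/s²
rₚ = 9.804 × 10^10 m
rₐ = 1.774 × 10^12 m
GM = 7.557 × 10^14 m³/s²
a = (rₚ + rₐ)/2 = 9.3602 × 10^11 m
e = (rₐ − rₚ)/(rₐ + rₚ) = (1.67596 × 10^12) / (1.87204 × 10^12) = 0.895259
(a) 2a = 1.87204 × 10^12 m;  ε = −GM/(2a) = -403.677 J/kg ≈ -403.7 J/kg
(b) 1 − e² = 0.198512;  p = a(1 − e²) = 9.3602 × 10^11 × 0.198512 = 1.85811 × 10^11 m ≈ 1.858 × 10^11 m
(c) e = 0.895259 ≈ 0.8953

Final answer:
(a) specific energy ε = -403.7 J/kg
(b) semi-latus rectum p = 1.858 × 10^11 m
(c) eccentricity e = 0.8953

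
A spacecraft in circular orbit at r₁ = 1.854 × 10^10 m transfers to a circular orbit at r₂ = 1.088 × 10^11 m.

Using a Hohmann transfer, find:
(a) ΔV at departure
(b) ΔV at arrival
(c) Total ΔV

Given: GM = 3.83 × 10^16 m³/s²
r₁ = 1.854 × 10^10 m
r₂ = 1.088 × 10^11 m
GM = 3.83 × 10^16 m³/s²
Transfer ellipse: a_t = (r₁ + r₂)/2 = 6.367 × 10^10 m
Circular speed at r₁: v₁ = √(GM/r₁) = 1437.29 m/s
Transfer speed at r₁ (periapsis): v₁ₜ = √(GM(2/r₁ − 1/a_t)) = 1878.85 m/s
(a) ΔV₁ = v₁ₜ − v₁ = 441.557 m/s ≈ 441.6 m/s
Circular speed at r₂: v₂ = √(GM/r₂) = 593.314 m/s
Transfer speed at r₂ (apoapsis): v₂ₜ = √(GM(2/r₂ − 1/a_t)) = 320.164 m/s
(b) ΔV₂ = v₂ − v₂ₜ = 273.151 m/s ≈ 273.2 m/s
(c) ΔV_total = ΔV₁ + ΔV₂ = 714.708 m/s ≈ 714.7 m/s

Final answer:
(a) ΔV₁ = 441.6 m/s
(b) ΔV₂ = 273.2 m/s
(c) ΔV_total = 714.7 m/s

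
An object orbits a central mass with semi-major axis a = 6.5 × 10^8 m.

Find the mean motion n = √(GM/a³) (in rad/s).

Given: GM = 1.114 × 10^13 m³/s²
a = 6.5 × 10^8 m
GM = 1.114 × 10^13 m³/s²
a³ = 2.74625 × 10^26 m³
GM/a³ = (1.114 × 10^13) / (2.74625 × 10^26) = 4.05644 × 10^-14 s⁻²
n = √(GM/a³) = 2.01406 × 10^-7 rad/s ≈ 2.014 × 10^-7 rad/s

Final answer: n = 2.014 × 10^-7 rad/s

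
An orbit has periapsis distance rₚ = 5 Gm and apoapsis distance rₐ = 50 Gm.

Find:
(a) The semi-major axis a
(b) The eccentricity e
rₚ = 5 Gm = 5 × 10^9 m
rₐ = 50 Gm = 5 × 10^10 m
(a) a = (rₚ + rₐ)/2 = 2.75 × 10^10 m ≈ 27.5 Gm
(b) e = (rₐ − rₚ)/(rₐ + rₚ) = (4.5 × 10^10) / (5.5 × 10^10) = 0.818182

Final answer:
(a) a = 27.5 Gm
(b) e = 0.8182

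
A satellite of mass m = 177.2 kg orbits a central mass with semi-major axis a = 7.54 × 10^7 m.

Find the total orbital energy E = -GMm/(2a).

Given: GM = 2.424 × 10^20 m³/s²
a = 7.54 × 10^7 m
GM = 2.424 × 10^20 m³/s²
2a = 1.508 × 10^8 m
GMm = 2.424 × 10^20 × 177.2 = 4.29533 × 10^22 m³·kg/s²
E = −GMm/(2a) = -2.84836 × 10^14 J ≈ -284.8 TJ

Final answer: -284.8 TJ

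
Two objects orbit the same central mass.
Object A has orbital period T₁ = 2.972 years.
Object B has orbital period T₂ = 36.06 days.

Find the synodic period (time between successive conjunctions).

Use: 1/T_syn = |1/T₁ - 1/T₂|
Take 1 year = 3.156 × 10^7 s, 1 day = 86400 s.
T₁ = 2.972 years = 9.37963 × 10^7 s
T₂ = 36.06 days = 3.11558 × 10^6 s
1/T₁ = 1.06614 × 10^-8 s⁻¹
1/T₂ = 3.20967 × 10^-7 s⁻¹
|1/T₁ − 1/T₂| = 3.10306 × 10^-7 s⁻¹
T_syn = 1 / |1/T₁ − 1/T₂| = 3.22263 × 10^6 s ≈ 0.1021 years

Final answer: T_syn = 0.1021 years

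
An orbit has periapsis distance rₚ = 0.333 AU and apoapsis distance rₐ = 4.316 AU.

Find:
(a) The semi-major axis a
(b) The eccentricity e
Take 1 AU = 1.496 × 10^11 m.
rₚ = 0.333 AU = 4.98168 × 10^10 m
rₐ = 4.316 AU = 6.45674 × 10^11 m
(a) a = (rₚ + rₐ)/2 = 3.47745 × 10^11 m ≈ 2.325 AU
(b) e = (rₐ − rₚ)/(rₐ + rₚ) = (5.95857 × 10^11) / (6.9549 × 10^11) = 0.856743

Final answer:
(a) a = 2.325 AU
(b) e = 0.8567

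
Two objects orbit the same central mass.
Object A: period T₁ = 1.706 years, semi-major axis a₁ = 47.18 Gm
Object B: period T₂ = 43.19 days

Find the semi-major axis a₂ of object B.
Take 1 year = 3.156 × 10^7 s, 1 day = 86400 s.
T₁ = 1.706 years = 5.38414 × 10^7 s
T₂ = 43.19 days = 3.73162 × 10^6 s
a₁ = 47.18 Gm = 4.718 × 10^10 m
Kepler's third law: (T₂/T₁)² = (a₂/a₁)³  ⇒  a₂ = a₁ (T₂/T₁)^(2/3)
T₂/T₁ = 0.0693076
(T₂/T₁)^(2/3) = 0.168728
a₂ = 4.718 × 10^10 m × 0.168728 = 7.96059 × 10^9 m ≈ 7.961 Gm

Final answer: a₂ = 7.961 Gm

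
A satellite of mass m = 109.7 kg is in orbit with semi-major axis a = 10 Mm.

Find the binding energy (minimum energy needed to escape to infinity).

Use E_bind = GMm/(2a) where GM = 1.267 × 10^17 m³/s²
a = 10 Mm = 1 × 10^7 m
GM = 1.267 × 10^17 m³/s²
m = 109.7 kg
GMm = 1.267 × 10^17 × 109.7 = 1.3899 × 10^19 m³·kg/s²
2a = 2 × 10^7 m
E_bind = GMm/(2a) = 6.94949 × 10^11 J ≈ 694.9 GJ

Final answer: 694.9 GJ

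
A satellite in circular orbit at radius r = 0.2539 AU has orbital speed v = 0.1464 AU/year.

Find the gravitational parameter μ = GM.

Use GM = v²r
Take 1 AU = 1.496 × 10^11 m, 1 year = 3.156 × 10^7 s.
r = 0.2539 AU = 3.79834 × 10^10 m
v = 0.1464 AU/year = 693.962 m/s
v² = 481583 m²/s²
GM = v²r = 481583 × 3.79834 × 10^10 = 1.82922 × 10^16 m³/s²
GM ≈ 1.829 × 10^16 m³/s²

Final answer: GM = 1.829 × 10^16 m³/s²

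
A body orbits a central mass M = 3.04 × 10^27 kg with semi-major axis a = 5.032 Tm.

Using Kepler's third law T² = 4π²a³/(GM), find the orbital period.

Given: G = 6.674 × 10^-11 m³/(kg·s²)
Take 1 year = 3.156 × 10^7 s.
M = 3.04 × 10^27 kg
GM = G × M = 6.674 × 10^-11 × 3.04 × 10^27 = 2.0289 × 10^17 m³/s²
a = 5.032 Tm = 5.032 × 10^12 m
a³ = 1.27415 × 10^38 m³
T = 2π √(a³/GM) = 2π √((1.27415 × 10^38) / (2.0289 × 10^17)) = 2π × 2.506 × 10^10 s
T = 1.57457 × 10^11 s ≈ 4989 years

Final answer: 4989 years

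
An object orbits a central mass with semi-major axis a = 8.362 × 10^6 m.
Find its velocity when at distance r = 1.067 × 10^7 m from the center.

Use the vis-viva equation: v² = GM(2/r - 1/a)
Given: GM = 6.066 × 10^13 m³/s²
a = 8.362 × 10^6 m
r = 1.067 × 10^7 m
GM = 6.066 × 10^13 m³/s²
2/r − 1/a = 1.87441 × 10^-7 − 1.19589 × 10^-7 = 6.78528 × 10^-8 m⁻¹
v² = GM (2/r − 1/a) = 4.11595 × 10^6 m²/s²
v = 2028.78 m/s ≈ 2.029 km/s

Final answer: 2.029 km/s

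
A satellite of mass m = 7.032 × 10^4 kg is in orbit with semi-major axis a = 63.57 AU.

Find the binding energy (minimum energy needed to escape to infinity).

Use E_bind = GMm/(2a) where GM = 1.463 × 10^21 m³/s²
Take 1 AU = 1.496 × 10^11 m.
a = 63.57 AU = 9.51007 × 10^12 m
GM = 1.463 × 10^21 m³/s²
m = 7.032 × 10^4 kg
GMm = 1.463 × 10^21 × 70320 = 1.02878 × 10^26 m³·kg/s²
2a = 1.90201 × 10^13 m
E_bind = GMm/(2a) = 5.40891 × 10^12 J ≈ 5.409 TJ

Final answer: 5.409 TJ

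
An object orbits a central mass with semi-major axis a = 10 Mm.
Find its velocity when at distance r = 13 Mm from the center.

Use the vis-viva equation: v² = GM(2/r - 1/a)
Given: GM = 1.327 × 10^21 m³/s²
a = 10 Mm = 1 × 10^7 m
r = 13 Mm = 1.3 × 10^7 m
GM = 1.327 × 10^21 m³/s²
2/r − 1/a = 1.53846 × 10^-7 − 1 × 10^-7 = 5.38462 × 10^-8 m⁻¹
v² = GM (2/r − 1/a) = 7.14538 × 10^13 m²/s²
v = 8.45304 × 10^6 m/s ≈ 8453 km/s

Final answer: 8453 km/s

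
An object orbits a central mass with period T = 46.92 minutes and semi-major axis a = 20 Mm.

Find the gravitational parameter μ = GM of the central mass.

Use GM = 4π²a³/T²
T = 46.92 minutes = 2815.2 s
a = 20 Mm = 2 × 10^7 m
a³ = 8 × 10^21 m³
T² = 7.92535 × 10^6 s²
GM = 4π² × (8 × 10^21) / (7.92535 × 10^6) = 3.98503 × 10^16 m³/s²
GM ≈ 3.985 × 10^16 m³/s²

Final answer: GM = 3.985 × 10^16 m³/s²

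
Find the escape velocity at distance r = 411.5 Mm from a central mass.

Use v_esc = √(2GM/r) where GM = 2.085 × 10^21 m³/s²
r = 411.5 Mm = 4.115 × 10^8 m
GM = 2.085 × 10^21 m³/s²
2GM/r = 2 × (2.085 × 10^21) / (4.115 × 10^8) = 1.01337 × 10^13 m²/s²
v_esc = √(2GM/r) = 3.18334 × 10^6 m/s ≈ 3183 km/s

Final answer: 3183 km/s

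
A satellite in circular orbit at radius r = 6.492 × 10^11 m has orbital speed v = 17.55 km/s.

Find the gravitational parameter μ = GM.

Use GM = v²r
r = 6.492 × 10^11 m
v = 17.55 km/s = 17550 m/s
v² = 3.08002 × 10^8 m²/s²
GM = v²r = 3.08002 × 10^8 × 6.492 × 10^11 = 1.99955 × 10^20 m³/s²
GM ≈ 2 × 10^20 m³/s²

Final answer: GM = 2 × 10^20 m³/s²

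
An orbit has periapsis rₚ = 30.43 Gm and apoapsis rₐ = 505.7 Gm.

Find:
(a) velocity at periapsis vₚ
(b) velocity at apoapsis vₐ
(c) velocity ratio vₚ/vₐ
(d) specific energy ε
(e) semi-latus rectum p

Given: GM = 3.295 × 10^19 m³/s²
rₚ = 30.43 Gm = 3.043 × 10^10 m
rₐ = 505.7 Gm = 5.057 × 10^11 m
GM = 3.295 × 10^19 m³/s²
a = (rₚ + rₐ)/2 = 2.68065 × 10^11 m
e = (rₐ − rₚ)/(rₐ + rₚ) = (4.7527 × 10^11) / (5.3613 × 10^11) = 0.886483
(a) vₚ² = GM (2/rₚ − 1/a) = 3.295 × 10^19 × (6.57246 × 10^-11 − 3.73044 × 10^-12) = 2.04271 × 10^9 m²/s²;  vₚ = 45196.3 m/s ≈ 45.2 km/s
(b) vₐ² = GM (2/rₐ − 1/a) = 3.295 × 10^19 × (3.95491 × 10^-12 − 3.73044 × 10^-12) = 7.39647 × 10^6 m²/s²;  vₐ = 2719.64 m/s ≈ 2.72 km/s
(c) vₚ/vₐ = rₐ/rₚ (angular momentum) = (5.057 × 10^11) / (3.043 × 10^10) = 16.6185 ≈ 16.62
(d) 2a = 5.3613 × 10^11 m;  ε = −GM/(2a) = -6.1459 × 10^7 J/kg ≈ -61.46 MJ/kg
(e) 1 − e² = 0.214148;  p = a(1 − e²) = 2.68065 × 10^11 × 0.214148 = 5.74057 × 10^10 m ≈ 57.41 Gm

Final answer:
(a) velocity at periapsis vₚ = 45.2 km/s
(b) velocity at apoapsis vₐ = 2.72 km/s
(c) velocity ratio vₚ/vₐ = 16.62
(d) specific energy ε = -61.46 MJ/kg
(e) semi-latus rectum p = 57.41 Gm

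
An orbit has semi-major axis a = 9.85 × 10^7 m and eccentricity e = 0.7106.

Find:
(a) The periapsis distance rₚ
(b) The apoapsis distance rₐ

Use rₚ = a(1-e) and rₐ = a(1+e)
a = 9.85 × 10^7 m
e = 0.7106:  1 − e = 0.2894,  1 + e = 1.7106
(a) rₚ = a(1 − e) = 9.85 × 10^7 m × 0.2894 = 2.85059 × 10^7 m ≈ 2.851 × 10^7 m
(b) rₐ = a(1 + e) = 9.85 × 10^7 m × 1.7106 = 1.68494 × 10^8 m ≈ 1.685 × 10^8 m

Final answer:
(a) rₚ = 2.851 × 10^7 m
(b) rₐ = 1.685 × 10^8 m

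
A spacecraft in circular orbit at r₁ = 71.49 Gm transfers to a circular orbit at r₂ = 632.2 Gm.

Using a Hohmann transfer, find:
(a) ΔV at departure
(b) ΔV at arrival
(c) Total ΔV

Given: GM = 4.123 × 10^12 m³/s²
r₁ = 71.49 Gm = 7.149 × 10^10 m
r₂ = 632.2 Gm = 6.322 × 10^11 m
GM = 4.123 × 10^12 m³/s²
Transfer ellipse: a_t = (r₁ + r₂)/2 = 3.51845 × 10^11 m
Circular speed at r₁: v₁ = √(GM/r₁) = 7.59423 m/s
Transfer speed at r₁ (periapsis): v₁ₜ = √(GM(2/r₁ − 1/a_t)) = 10.1797 m/s
(a) ΔV₁ = v₁ₜ − v₁ = 2.58548 m/s ≈ 2.585 m/s
Circular speed at r₂: v₂ = √(GM/r₂) = 2.55376 m/s
Transfer speed at r₂ (apoapsis): v₂ₜ = √(GM(2/r₂ − 1/a_t)) = 1.15114 m/s
(b) ΔV₂ = v₂ − v₂ₜ = 1.40262 m/s ≈ 1.403 m/s
(c) ΔV_total = ΔV₁ + ΔV₂ = 3.9881 m/s ≈ 3.988 m/s

Final answer:
(a) ΔV₁ = 2.585 m/s
(b) ΔV₂ = 1.403 m/s
(c) ΔV_total = 3.988 m/s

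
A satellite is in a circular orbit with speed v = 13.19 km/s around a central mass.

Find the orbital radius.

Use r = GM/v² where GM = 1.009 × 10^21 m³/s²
v = 13.19 km/s = 13190 m/s
GM = 1.009 × 10^21 m³/s²
v² = 1.73976 × 10^8 m²/s²
r = GM/v² = (1.009 × 10^21) / (1.73976 × 10^8) = 5.79965 × 10^12 m ≈ 5.8 Tm

Final answer: 5.8 Tm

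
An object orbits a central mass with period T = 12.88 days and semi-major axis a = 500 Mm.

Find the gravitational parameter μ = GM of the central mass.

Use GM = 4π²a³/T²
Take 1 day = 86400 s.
T = 12.88 days = 1.11283 × 10^6 s
a = 500 Mm = 5 × 10^8 m
a³ = 1.25 × 10^26 m³
T² = 1.2384 × 10^12 s²
GM = 4π² × (1.25 × 10^26) / (1.2384 × 10^12) = 3.98484 × 10^15 m³/s²
GM ≈ 3.985 × 10^15 m³/s²

Final answer: GM = 3.985 × 10^15 m³/s²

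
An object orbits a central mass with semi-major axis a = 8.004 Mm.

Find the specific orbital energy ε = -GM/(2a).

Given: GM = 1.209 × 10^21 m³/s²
a = 8.004 Mm = 8.004 × 10^6 m
GM = 1.209 × 10^21 m³/s²
2a = 1.6008 × 10^7 m
ε = −GM/(2a) = -7.55247 × 10^13 J/kg ≈ -7.552 × 10^4 GJ/kg

Final answer: -7.552 × 10^4 GJ/kg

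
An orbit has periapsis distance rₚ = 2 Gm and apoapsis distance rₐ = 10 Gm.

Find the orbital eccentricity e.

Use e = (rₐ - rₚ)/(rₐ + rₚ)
rₚ = 2 Gm = 2 × 10^9 m
rₐ = 10 Gm = 1 × 10^10 m
rₐ − rₚ = 8 × 10^9 m
rₐ + rₚ = 1.2 × 10^10 m
e = (rₐ − rₚ)/(rₐ + rₚ) = 0.666667

Final answer: e = 0.6667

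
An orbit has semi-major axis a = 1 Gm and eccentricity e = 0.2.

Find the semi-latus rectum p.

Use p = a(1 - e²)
a = 1 Gm = 1 × 10^9 m
e = 0.2,  e² = 0.04,  1 − e² = 0.96
p = a(1 − e²) = 1 × 10^9 m × 0.96 = 9.6 × 10^8 m ≈ 960 Mm

Final answer: p = 960 Mm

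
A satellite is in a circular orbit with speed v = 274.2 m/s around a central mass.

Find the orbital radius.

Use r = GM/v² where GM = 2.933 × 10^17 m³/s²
v = 274.2 m/s
GM = 2.933 × 10^17 m³/s²
v² = 75185.6 m²/s²
r = GM/v² = (2.933 × 10^17) / 75185.6 = 3.90101 × 10^12 m ≈ 3.901 Tm

Final answer: 3.901 Tm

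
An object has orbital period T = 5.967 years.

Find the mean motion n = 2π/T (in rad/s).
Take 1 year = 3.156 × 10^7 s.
T = 5.967 years = 1.88319 × 10^8 s
n = 2π / (1.88319 × 10^8 s) = 3.33647 × 10^-8 rad/s ≈ 3.336 × 10^-8 rad/s

Final answer: n = 3.336 × 10^-8 rad/s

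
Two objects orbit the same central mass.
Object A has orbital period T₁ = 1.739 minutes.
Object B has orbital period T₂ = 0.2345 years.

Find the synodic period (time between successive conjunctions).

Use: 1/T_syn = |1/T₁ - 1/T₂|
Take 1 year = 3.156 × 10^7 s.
T₁ = 1.739 minutes = 104.34 s
T₂ = 0.2345 years = 7.40082 × 10^6 s
1/T₁ = 0.00958405 s⁻¹
1/T₂ = 1.3512 × 10^-7 s⁻¹
|1/T₁ − 1/T₂| = 0.00958392 s⁻¹
T_syn = 1 / |1/T₁ − 1/T₂| = 104.341 s ≈ 1.739 minutes

Final answer: T_syn = 1.739 minutes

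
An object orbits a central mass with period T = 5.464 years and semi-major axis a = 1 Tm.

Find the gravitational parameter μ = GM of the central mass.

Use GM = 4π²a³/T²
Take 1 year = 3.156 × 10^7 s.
T = 5.464 years = 1.72444 × 10^8 s
a = 1 Tm = 1 × 10^12 m
a³ = 1 × 10^36 m³
T² = 2.97369 × 10^16 s²
GM = 4π² × (1 × 10^36) / (2.97369 × 10^16) = 1.32759 × 10^21 m³/s²
GM ≈ 1.328 × 10^21 m³/s²

Final answer: GM = 1.328 × 10^21 m³/s²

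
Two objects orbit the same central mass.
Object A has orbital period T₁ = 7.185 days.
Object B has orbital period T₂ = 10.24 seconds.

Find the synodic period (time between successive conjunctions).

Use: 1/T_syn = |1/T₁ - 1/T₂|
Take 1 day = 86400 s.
T₁ = 7.185 days = 620784 s
T₂ = 10.24 seconds
1/T₁ = 1.61087 × 10^-6 s⁻¹
1/T₂ = 0.0976562 s⁻¹
|1/T₁ − 1/T₂| = 0.0976546 s⁻¹
T_syn = 1 / |1/T₁ − 1/T₂| = 10.2402 s ≈ 10.24 seconds

Final answer: T_syn = 10.24 seconds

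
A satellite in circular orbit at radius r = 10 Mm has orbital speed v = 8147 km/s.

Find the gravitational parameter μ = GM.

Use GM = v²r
r = 10 Mm = 1 × 10^7 m
v = 8147 km/s = 8.147 × 10^6 m/s
v² = 6.63736 × 10^13 m²/s²
GM = v²r = 6.63736 × 10^13 × 1 × 10^7 = 6.63736 × 10^20 m³/s²
GM ≈ 6.637 × 10^20 m³/s²

Final answer: GM = 6.637 × 10^20 m³/s²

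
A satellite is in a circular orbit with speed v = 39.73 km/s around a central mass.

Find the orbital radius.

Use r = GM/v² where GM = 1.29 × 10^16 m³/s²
v = 39.73 km/s = 39730 m/s
GM = 1.29 × 10^16 m³/s²
v² = 1.57847 × 10^9 m²/s²
r = GM/v² = (1.29 × 10^16) / (1.57847 × 10^9) = 8.17246 × 10^6 m ≈ 8.172 × 10^6 m

Final answer: 8.172 × 10^6 m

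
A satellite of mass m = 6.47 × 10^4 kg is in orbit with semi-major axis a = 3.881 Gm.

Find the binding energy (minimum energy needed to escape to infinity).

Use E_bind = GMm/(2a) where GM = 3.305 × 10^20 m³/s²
a = 3.881 Gm = 3.881 × 10^9 m
GM = 3.305 × 10^20 m³/s²
m = 6.47 × 10^4 kg
GMm = 3.305 × 10^20 × 64700 = 2.13833 × 10^25 m³·kg/s²
2a = 7.762 × 10^9 m
E_bind = GMm/(2a) = 2.75488 × 10^15 J ≈ 2.755 PJ

Final answer: 2.755 PJ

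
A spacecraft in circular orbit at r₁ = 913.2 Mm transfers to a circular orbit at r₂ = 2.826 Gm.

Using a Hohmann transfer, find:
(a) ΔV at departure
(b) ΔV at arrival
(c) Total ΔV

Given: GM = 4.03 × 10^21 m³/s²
r₁ = 913.2 Mm = 9.132 × 10^8 m
r₂ = 2.826 Gm = 2.826 × 10^9 m
GM = 4.03 × 10^21 m³/s²
Transfer ellipse: a_t = (r₁ + r₂)/2 = 1.8696 × 10^9 m
Circular speed at r₁: v₁ = √(GM/r₁) = 2.10073 × 10^6 m/s
Transfer speed at r₁ (periapsis): v₁ₜ = √(GM(2/r₁ − 1/a_t)) = 2.58274 × 10^6 m/s
(a) ΔV₁ = v₁ₜ − v₁ = 482017 m/s ≈ 482 km/s
Circular speed at r₂: v₂ = √(GM/r₂) = 1.19417 × 10^6 m/s
Transfer speed at r₂ (apoapsis): v₂ₜ = √(GM(2/r₂ − 1/a_t)) = 834594 m/s
(b) ΔV₂ = v₂ − v₂ₜ = 359577 m/s ≈ 359.6 km/s
(c) ΔV_total = ΔV₁ + ΔV₂ = 841594 m/s ≈ 841.6 km/s

Final answer:
(a) ΔV₁ = 482 km/s
(b) ΔV₂ = 359.6 km/s
(c) ΔV_total = 841.6 km/s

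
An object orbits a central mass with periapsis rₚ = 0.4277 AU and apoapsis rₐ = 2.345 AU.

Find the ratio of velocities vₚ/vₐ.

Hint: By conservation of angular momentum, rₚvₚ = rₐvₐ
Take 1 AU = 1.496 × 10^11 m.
rₚ = 0.4277 AU = 6.39839 × 10^10 m
rₐ = 2.345 AU = 3.50812 × 10^11 m
rₚvₚ = rₐvₐ  ⇒  vₚ/vₐ = rₐ/rₚ
vₚ/vₐ = (3.50812 × 10^11) / (6.39839 × 10^10) = 5.48282

Final answer: vₚ/vₐ = 5.483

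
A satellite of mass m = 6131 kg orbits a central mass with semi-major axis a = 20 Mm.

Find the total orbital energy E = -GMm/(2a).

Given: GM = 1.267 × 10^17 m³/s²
a = 20 Mm = 2 × 10^7 m
GM = 1.267 × 10^17 m³/s²
2a = 4 × 10^7 m
GMm = 1.267 × 10^17 × 6131 = 7.76798 × 10^20 m³·kg/s²
E = −GMm/(2a) = -1.94199 × 10^13 J ≈ -19.42 TJ

Final answer: -19.42 TJ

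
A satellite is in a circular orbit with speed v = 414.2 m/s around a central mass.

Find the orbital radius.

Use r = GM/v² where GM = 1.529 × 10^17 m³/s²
v = 414.2 m/s
GM = 1.529 × 10^17 m³/s²
v² = 171562 m²/s²
r = GM/v² = (1.529 × 10^17) / 171562 = 8.91225 × 10^11 m ≈ 8.912 × 10^11 m

Final answer: 8.912 × 10^11 m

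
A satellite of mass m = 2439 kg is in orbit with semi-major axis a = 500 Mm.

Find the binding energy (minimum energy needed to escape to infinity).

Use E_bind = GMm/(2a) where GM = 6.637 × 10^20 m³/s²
a = 500 Mm = 5 × 10^8 m
GM = 6.637 × 10^20 m³/s²
m = 2439 kg
GMm = 6.637 × 10^20 × 2439 = 1.61876 × 10^24 m³·kg/s²
2a = 1 × 10^9 m
E_bind = GMm/(2a) = 1.61876 × 10^15 J ≈ 1.619 PJ

Final answer: 1.619 PJ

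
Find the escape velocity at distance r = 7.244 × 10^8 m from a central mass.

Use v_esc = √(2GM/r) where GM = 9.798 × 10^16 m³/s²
r = 7.244 × 10^8 m
GM = 9.798 × 10^16 m³/s²
2GM/r = 2 × (9.798 × 10^16) / (7.244 × 10^8) = 2.70514 × 10^8 m²/s²
v_esc = √(2GM/r) = 16447.3 m/s ≈ 16.45 km/s

Final answer: 16.45 km/s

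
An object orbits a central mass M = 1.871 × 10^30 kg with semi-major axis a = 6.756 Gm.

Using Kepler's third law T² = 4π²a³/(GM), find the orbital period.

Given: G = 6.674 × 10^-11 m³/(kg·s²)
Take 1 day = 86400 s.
M = 1.871 × 10^30 kg
GM = G × M = 6.674 × 10^-11 × 1.871 × 10^30 = 1.24871 × 10^20 m³/s²
a = 6.756 Gm = 6.756 × 10^9 m
a³ = 3.08368 × 10^29 m³
T = 2π √(a³/GM) = 2π √((3.08368 × 10^29) / (1.24871 × 10^20)) = 2π × 49694.1 s
T = 312237 s ≈ 3.614 days

Final answer: 3.614 days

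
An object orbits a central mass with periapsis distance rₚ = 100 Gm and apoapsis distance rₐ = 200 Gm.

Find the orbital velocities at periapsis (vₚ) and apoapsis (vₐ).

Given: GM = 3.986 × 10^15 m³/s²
rₚ = 100 Gm = 1 × 10^11 m
rₐ = 200 Gm = 2 × 10^11 m
GM = 3.986 × 10^15 m³/s²
a = (rₚ + rₐ)/2 = 1.5 × 10^11 m
Vis-viva: v² = GM (2/r − 1/a)
vₚ² = 3.986 × 10^15 × (2 × 10^-11 − 6.66667 × 10^-12) = 53146.7 m²/s²
vₚ = 230.536 m/s ≈ 230.5 m/s
vₐ² = 3.986 × 10^15 × (1 × 10^-11 − 6.66667 × 10^-12) = 13286.7 m²/s²
vₐ = 115.268 m/s ≈ 115.3 m/s

Final answer: vₚ = 230.5 m/s, vₐ = 115.3 m/s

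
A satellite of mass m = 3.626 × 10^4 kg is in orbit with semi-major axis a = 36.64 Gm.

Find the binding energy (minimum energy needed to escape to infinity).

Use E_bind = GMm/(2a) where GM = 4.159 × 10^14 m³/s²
a = 36.64 Gm = 3.664 × 10^10 m
GM = 4.159 × 10^14 m³/s²
m = 3.626 × 10^4 kg
GMm = 4.159 × 10^14 × 36260 = 1.50805 × 10^19 m³·kg/s²
2a = 7.328 × 10^10 m
E_bind = GMm/(2a) = 2.05793 × 10^8 J ≈ 205.8 MJ

Final answer: 205.8 MJ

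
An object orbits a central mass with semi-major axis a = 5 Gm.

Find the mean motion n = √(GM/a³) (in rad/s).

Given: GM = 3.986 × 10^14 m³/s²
a = 5 Gm = 5 × 10^9 m
GM = 3.986 × 10^14 m³/s²
a³ = 1.25 × 10^29 m³
GM/a³ = (3.986 × 10^14) / (1.25 × 10^29) = 3.1888 × 10^-15 s⁻²
n = √(GM/a³) = 5.64695 × 10^-8 rad/s ≈ 5.647 × 10^-8 rad/s

Final answer: n = 5.647 × 10^-8 rad/s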